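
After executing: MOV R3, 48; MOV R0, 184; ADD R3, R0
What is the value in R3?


Register state trace:
  MOV R3, 48  → R3 = 48
  MOV R0, 184  → R0 = 184
  ADD R3, R0  → R3 = 48 + 184 = 232
Final: R3 = 232

232


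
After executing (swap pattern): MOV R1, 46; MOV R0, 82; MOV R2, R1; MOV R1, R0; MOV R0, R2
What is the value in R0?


Register state trace (swap pattern):
  MOV R1, 46  → R1 = 46
  MOV R0, 82  → R0 = 82
  MOV R2, R1  → R2 = 46  (save R1)
  MOV R1, R0  → R1 = 82  (R1 gets R0's value)
  MOV R0, R2  → R0 = 46  (R0 gets saved value)
Final: R0 = 46

46


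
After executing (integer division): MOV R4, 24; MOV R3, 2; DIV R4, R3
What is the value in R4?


Register state trace:
  MOV R4, 24  → R4 = 24
  MOV R3, 2  → R3 = 2
  DIV R4, R3  → R4 = 24 // 2 = 12
Final: R4 = 12

12


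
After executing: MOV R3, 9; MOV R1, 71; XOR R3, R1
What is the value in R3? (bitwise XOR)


Register state trace:
  MOV R3, 9  → R3 = 9 (0b00001001)
  MOV R1, 71  → R1 = 71 (0b01000111)
  XOR R3, R1  → R3 = 9 XOR 71 = 78 (0b01001110)
Final: R3 = 78

78


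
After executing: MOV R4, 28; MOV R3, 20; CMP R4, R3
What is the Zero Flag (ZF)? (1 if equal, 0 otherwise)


Register state trace:
  MOV R4, 28  → R4 = 28
  MOV R3, 20  → R3 = 20
  CMP R4, R3  → computes 28 - 20 = 8
  Result is nonzero, so values are not equal
ZF = 0

0


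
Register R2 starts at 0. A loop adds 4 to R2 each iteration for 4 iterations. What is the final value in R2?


Starting value: R2 = 0
  Iter 1: R2 = 0 + 4 = 4
  Iter 2: R2 = 4 + 4 = 8
  Iter 3: R2 = 8 + 4 = 12
  Iter 4: R2 = 12 + 4 = 16
Final: R2 = 16

16


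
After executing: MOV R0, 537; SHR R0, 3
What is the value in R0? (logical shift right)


Register state trace:
  MOV R0, 537  → R0 = 537
  SHR R0, 3  → R0 = 537 >> 3 = 537 // 2^3 = 67
Final: R0 = 67

67


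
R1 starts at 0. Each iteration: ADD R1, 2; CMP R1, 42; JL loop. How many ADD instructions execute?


Loop trace (R1 starts at 0, target 42, step 2):
  ADD #1: R1 = 0 + 2 = 2  → 2 < 42, loop
  ADD #2: R1 = 2 + 2 = 4  → 4 < 42, loop
  ADD #3: R1 = 4 + 2 = 6  → 6 < 42, loop
  ADD #4: R1 = 6 + 2 = 8  → 8 < 42, loop
  ADD #5: R1 = 8 + 2 = 10  → 10 < 42, loop
  ADD #6: R1 = 10 + 2 = 12  → 12 < 42, loop
  ADD #7: R1 = 12 + 2 = 14  → 14 < 42, loop
  ADD #8: R1 = 14 + 2 = 16  → 16 < 42, loop
  ADD #9: R1 = 16 + 2 = 18  → 18 < 42, loop
  ADD #10: R1 = 18 + 2 = 20  → 20 < 42, loop
  ADD #11: R1 = 20 + 2 = 22  → 22 < 42, loop
  ADD #12: R1 = 22 + 2 = 24  → 24 < 42, loop
  ADD #13: R1 = 24 + 2 = 26  → 26 < 42, loop
  ADD #14: R1 = 26 + 2 = 28  → 28 < 42, loop
  ADD #15: R1 = 28 + 2 = 30  → 30 < 42, loop
  ADD #16: R1 = 30 + 2 = 32  → 32 < 42, loop
  ADD #17: R1 = 32 + 2 = 34  → 34 < 42, loop
  ADD #18: R1 = 34 + 2 = 36  → 36 < 42, loop
  ADD #19: R1 = 36 + 2 = 38  → 38 < 42, loop
  ADD #20: R1 = 38 + 2 = 40  → 40 < 42, loop
  ADD #21: R1 = 40 + 2 = 42  → 42 >= 42, exit
Total ADD instructions: 21

21


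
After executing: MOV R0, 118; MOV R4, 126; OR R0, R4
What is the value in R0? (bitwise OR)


Register state trace:
  MOV R0, 118  → R0 = 118 (0b01110110)
  MOV R4, 126  → R4 = 126 (0b01111110)
  OR R0, R4   → R0 = 118 OR 126 = 126 (0b01111110)
Final: R0 = 126

126


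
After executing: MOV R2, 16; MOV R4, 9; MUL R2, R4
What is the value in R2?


Register state trace:
  MOV R2, 16  → R2 = 16
  MOV R4, 9  → R4 = 9
  MUL R2, R4  → R2 = 16 * 9 = 144
Final: R2 = 144

144


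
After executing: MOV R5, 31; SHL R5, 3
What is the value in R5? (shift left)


Register state trace:
  MOV R5, 31  → R5 = 31
  SHL R5, 3  → R5 = 31 << 3 = 31 * 2^3 = 248
Final: R5 = 248

248


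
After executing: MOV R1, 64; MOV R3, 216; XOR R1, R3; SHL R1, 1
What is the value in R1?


Register state trace:
  MOV R1, 64  → R1 = 64 (0b01000000)
  MOV R3, 216  → R3 = 216 (0b11011000)
  XOR R1, R3  → R1 = 64 XOR 216 = 152 (0b10011000)
  SHL R1, 1  → R1 = 152 << 1 = 304
Final: R1 = 304

304


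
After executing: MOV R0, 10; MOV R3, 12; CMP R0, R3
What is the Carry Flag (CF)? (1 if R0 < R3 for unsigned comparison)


Register state trace:
  MOV R0, 10  → R0 = 10
  MOV R3, 12  → R3 = 12
  CMP R0, R3  → unsigned 10 - 12: borrow occurs
  10 < 12, so CF = 1
CF = 1

1


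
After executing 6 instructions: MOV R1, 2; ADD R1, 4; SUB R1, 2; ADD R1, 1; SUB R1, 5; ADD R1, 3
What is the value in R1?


Register state trace:
  MOV R1, 2  → R1 = 2
  ADD R1, 4  → R1 = 2 + 4 = 6
  SUB R1, 2  → R1 = 6 - 2 = 4
  ADD R1, 1  → R1 = 4 + 1 = 5
  SUB R1, 5  → R1 = 5 - 5 = 0
  ADD R1, 3  → R1 = 0 + 3 = 3
Final: R1 = 3

3


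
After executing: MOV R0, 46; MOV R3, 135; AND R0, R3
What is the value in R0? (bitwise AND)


Register state trace:
  MOV R0, 46  → R0 = 46 (0b00101110)
  MOV R3, 135  → R3 = 135 (0b10000111)
  AND R0, R3  → R0 = 46 AND 135 = 6 (0b00000110)
Final: R0 = 6

6


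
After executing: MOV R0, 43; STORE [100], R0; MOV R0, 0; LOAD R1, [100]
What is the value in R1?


Register and memory trace:
  MOV R0, 43  → R0 = 43
  STORE [100], R0  → mem[100] = 43
  MOV R0, 0  → R0 = 0
  LOAD R1, [100]  → R1 = mem[100] = 43
Final: R1 = 43

43


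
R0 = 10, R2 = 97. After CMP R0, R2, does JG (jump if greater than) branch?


Trace:
  R0 = 10, R2 = 97
  CMP R0, R2  → compares 10 vs 97
  JG checks: is 10 greater than 97?
  10 < 97, so condition is false
Branch taken: No

No


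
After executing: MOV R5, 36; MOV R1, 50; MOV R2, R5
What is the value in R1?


Register state trace:
  MOV R5, 36  → R5 = 36
  MOV R1, 50  → R1 = 50
  MOV R2, R5  → R2 = 36
Final: R1 = 50

50


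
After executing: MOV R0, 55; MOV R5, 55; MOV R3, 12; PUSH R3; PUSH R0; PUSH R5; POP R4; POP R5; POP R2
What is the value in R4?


Stack trace (top is rightmost):
  MOV R0, 55  → R0 = 55
  MOV R5, 55  → R5 = 55
  MOV R3, 12  → R3 = 12
  PUSH R3  → stack: [12]
  PUSH R0  → stack: [12, 55]
  PUSH R5  → stack: [12, 55, 55]
  POP R4  → R4 = 55, stack: [12, 55]
  POP R5  → R5 = 55, stack: [12]
  POP R2  → R2 = 12, stack: []
Final: R4 = 55

55


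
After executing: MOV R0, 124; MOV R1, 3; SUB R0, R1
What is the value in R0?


Register state trace:
  MOV R0, 124  → R0 = 124
  MOV R1, 3  → R1 = 3
  SUB R0, R1  → R0 = 124 - 3 = 121
Final: R0 = 121

121


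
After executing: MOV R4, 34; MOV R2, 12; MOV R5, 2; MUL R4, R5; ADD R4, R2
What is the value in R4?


Register state trace:
  MOV R4, 34  → R4 = 34
  MOV R2, 12  → R2 = 12
  MOV R5, 2  → R5 = 2
  MUL R4, R5  → R4 = 34 * 2 = 68
  ADD R4, R2  → R4 = 68 + 12 = 80
Final: R4 = 80

80


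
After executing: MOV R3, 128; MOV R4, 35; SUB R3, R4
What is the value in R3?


Register state trace:
  MOV R3, 128  → R3 = 128
  MOV R4, 35  → R4 = 35
  SUB R3, R4  → R3 = 128 - 35 = 93
Final: R3 = 93

93


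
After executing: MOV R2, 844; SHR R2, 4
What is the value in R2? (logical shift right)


Register state trace:
  MOV R2, 844  → R2 = 844
  SHR R2, 4  → R2 = 844 >> 4 = 844 // 2^4 = 52
Final: R2 = 52

52


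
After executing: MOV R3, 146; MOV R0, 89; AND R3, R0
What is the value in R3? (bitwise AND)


Register state trace:
  MOV R3, 146  → R3 = 146 (0b10010010)
  MOV R0, 89  → R0 = 89 (0b01011001)
  AND R3, R0  → R3 = 146 AND 89 = 16 (0b00010000)
Final: R3 = 16

16


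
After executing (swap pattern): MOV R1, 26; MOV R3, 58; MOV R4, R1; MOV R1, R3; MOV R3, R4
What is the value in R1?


Register state trace (swap pattern):
  MOV R1, 26  → R1 = 26
  MOV R3, 58  → R3 = 58
  MOV R4, R1  → R4 = 26  (save R1)
  MOV R1, R3  → R1 = 58  (R1 gets R3's value)
  MOV R3, R4  → R3 = 26  (R3 gets saved value)
Final: R1 = 58

58


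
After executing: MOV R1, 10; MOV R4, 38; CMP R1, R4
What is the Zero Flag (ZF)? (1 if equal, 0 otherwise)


Register state trace:
  MOV R1, 10  → R1 = 10
  MOV R4, 38  → R4 = 38
  CMP R1, R4  → computes 10 - 38 = -28
  Result is nonzero, so values are not equal
ZF = 0

0


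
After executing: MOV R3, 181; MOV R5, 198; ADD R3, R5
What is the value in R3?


Register state trace:
  MOV R3, 181  → R3 = 181
  MOV R5, 198  → R5 = 198
  ADD R3, R5  → R3 = 181 + 198 = 379
Final: R3 = 379

379


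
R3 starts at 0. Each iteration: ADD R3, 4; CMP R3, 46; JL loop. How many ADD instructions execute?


Loop trace (R3 starts at 0, target 46, step 4):
  ADD #1: R3 = 0 + 4 = 4  → 4 < 46, loop
  ADD #2: R3 = 4 + 4 = 8  → 8 < 46, loop
  ADD #3: R3 = 8 + 4 = 12  → 12 < 46, loop
  ADD #4: R3 = 12 + 4 = 16  → 16 < 46, loop
  ADD #5: R3 = 16 + 4 = 20  → 20 < 46, loop
  ADD #6: R3 = 20 + 4 = 24  → 24 < 46, loop
  ADD #7: R3 = 24 + 4 = 28  → 28 < 46, loop
  ADD #8: R3 = 28 + 4 = 32  → 32 < 46, loop
  ADD #9: R3 = 32 + 4 = 36  → 36 < 46, loop
  ADD #10: R3 = 36 + 4 = 40  → 40 < 46, loop
  ADD #11: R3 = 40 + 4 = 44  → 44 < 46, loop
  ADD #12: R3 = 44 + 4 = 48  → 48 >= 46, exit
Total ADD instructions: 12

12


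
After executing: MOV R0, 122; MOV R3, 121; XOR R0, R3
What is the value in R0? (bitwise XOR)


Register state trace:
  MOV R0, 122  → R0 = 122 (0b01111010)
  MOV R3, 121  → R3 = 121 (0b01111001)
  XOR R0, R3  → R0 = 122 XOR 121 = 3 (0b00000011)
Final: R0 = 3

3


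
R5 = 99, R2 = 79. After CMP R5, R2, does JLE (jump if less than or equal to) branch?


Trace:
  R5 = 99, R2 = 79
  CMP R5, R2  → compares 99 vs 79
  JLE checks: is 99 less than or equal to 79?
  99 > 79, so condition is false
Branch taken: No

No


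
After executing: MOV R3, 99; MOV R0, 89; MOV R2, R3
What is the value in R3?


Register state trace:
  MOV R3, 99  → R3 = 99
  MOV R0, 89  → R0 = 89
  MOV R2, R3  → R2 = 99
Final: R3 = 99

99


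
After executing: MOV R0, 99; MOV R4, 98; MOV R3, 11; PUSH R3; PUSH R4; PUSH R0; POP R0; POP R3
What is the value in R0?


Stack trace (top is rightmost):
  MOV R0, 99  → R0 = 99
  MOV R4, 98  → R4 = 98
  MOV R3, 11  → R3 = 11
  PUSH R3  → stack: [11]
  PUSH R4  → stack: [11, 98]
  PUSH R0  → stack: [11, 98, 99]
  POP R0  → R0 = 99, stack: [11, 98]
  POP R3  → R3 = 98, stack: [11]
Final: R0 = 99

99


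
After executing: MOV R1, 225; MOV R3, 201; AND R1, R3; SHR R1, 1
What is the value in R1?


Register state trace:
  MOV R1, 225  → R1 = 225 (0b11100001)
  MOV R3, 201  → R3 = 201 (0b11001001)
  AND R1, R3  → R1 = 225 AND 201 = 193 (0b11000001)
  SHR R1, 1  → R1 = 193 >> 1 = 96
Final: R1 = 96

96


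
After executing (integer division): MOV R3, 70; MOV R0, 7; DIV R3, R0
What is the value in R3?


Register state trace:
  MOV R3, 70  → R3 = 70
  MOV R0, 7  → R0 = 7
  DIV R3, R0  → R3 = 70 // 7 = 10
Final: R3 = 10

10


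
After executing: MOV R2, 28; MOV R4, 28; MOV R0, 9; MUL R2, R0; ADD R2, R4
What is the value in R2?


Register state trace:
  MOV R2, 28  → R2 = 28
  MOV R4, 28  → R4 = 28
  MOV R0, 9  → R0 = 9
  MUL R2, R0  → R2 = 28 * 9 = 252
  ADD R2, R4  → R2 = 252 + 28 = 280
Final: R2 = 280

280


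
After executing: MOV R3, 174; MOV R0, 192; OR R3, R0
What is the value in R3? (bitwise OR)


Register state trace:
  MOV R3, 174  → R3 = 174 (0b10101110)
  MOV R0, 192  → R0 = 192 (0b11000000)
  OR R3, R0   → R3 = 174 OR 192 = 238 (0b11101110)
Final: R3 = 238

238


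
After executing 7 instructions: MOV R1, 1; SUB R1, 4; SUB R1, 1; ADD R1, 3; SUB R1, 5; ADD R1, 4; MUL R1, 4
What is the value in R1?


Register state trace:
  MOV R1, 1  → R1 = 1
  SUB R1, 4  → R1 = 1 - 4 = -3
  SUB R1, 1  → R1 = -3 - 1 = -4
  ADD R1, 3  → R1 = -4 + 3 = -1
  SUB R1, 5  → R1 = -1 - 5 = -6
  ADD R1, 4  → R1 = -6 + 4 = -2
  MUL R1, 4  → R1 = -2 * 4 = -8
Final: R1 = -8

-8


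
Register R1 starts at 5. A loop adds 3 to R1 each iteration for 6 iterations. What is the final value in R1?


Starting value: R1 = 5
  Iter 1: R1 = 5 + 3 = 8
  Iter 2: R1 = 8 + 3 = 11
  Iter 3: R1 = 11 + 3 = 14
  Iter 4: R1 = 14 + 3 = 17
  Iter 5: R1 = 17 + 3 = 20
  Iter 6: R1 = 20 + 3 = 23
Final: R1 = 23

23


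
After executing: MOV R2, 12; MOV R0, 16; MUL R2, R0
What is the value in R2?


Register state trace:
  MOV R2, 12  → R2 = 12
  MOV R0, 16  → R0 = 16
  MUL R2, R0  → R2 = 12 * 16 = 192
Final: R2 = 192

192


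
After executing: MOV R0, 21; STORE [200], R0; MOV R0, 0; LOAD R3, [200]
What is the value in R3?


Register and memory trace:
  MOV R0, 21  → R0 = 21
  STORE [200], R0  → mem[200] = 21
  MOV R0, 0  → R0 = 0
  LOAD R3, [200]  → R3 = mem[200] = 21
Final: R3 = 21

21


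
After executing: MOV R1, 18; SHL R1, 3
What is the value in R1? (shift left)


Register state trace:
  MOV R1, 18  → R1 = 18
  SHL R1, 3  → R1 = 18 << 3 = 18 * 2^3 = 144
Final: R1 = 144

144


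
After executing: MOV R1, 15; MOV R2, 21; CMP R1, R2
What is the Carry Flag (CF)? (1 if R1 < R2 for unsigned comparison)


Register state trace:
  MOV R1, 15  → R1 = 15
  MOV R2, 21  → R2 = 21
  CMP R1, R2  → unsigned 15 - 21: borrow occurs
  15 < 21, so CF = 1
CF = 1

1


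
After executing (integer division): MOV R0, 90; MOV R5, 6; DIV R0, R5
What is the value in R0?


Register state trace:
  MOV R0, 90  → R0 = 90
  MOV R5, 6  → R5 = 6
  DIV R0, R5  → R0 = 90 // 6 = 15
Final: R0 = 15

15


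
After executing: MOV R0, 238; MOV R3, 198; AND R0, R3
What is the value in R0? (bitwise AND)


Register state trace:
  MOV R0, 238  → R0 = 238 (0b11101110)
  MOV R3, 198  → R3 = 198 (0b11000110)
  AND R0, R3  → R0 = 238 AND 198 = 198 (0b11000110)
Final: R0 = 198

198


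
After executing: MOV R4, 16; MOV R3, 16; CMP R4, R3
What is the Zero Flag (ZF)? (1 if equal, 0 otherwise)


Register state trace:
  MOV R4, 16  → R4 = 16
  MOV R3, 16  → R3 = 16
  CMP R4, R3  → computes 16 - 16 = 0
  Result is zero, so values are equal
ZF = 1

1


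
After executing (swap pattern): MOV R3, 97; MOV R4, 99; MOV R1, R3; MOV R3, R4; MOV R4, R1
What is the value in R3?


Register state trace (swap pattern):
  MOV R3, 97  → R3 = 97
  MOV R4, 99  → R4 = 99
  MOV R1, R3  → R1 = 97  (save R3)
  MOV R3, R4  → R3 = 99  (R3 gets R4's value)
  MOV R4, R1  → R4 = 97  (R4 gets saved value)
Final: R3 = 99

99


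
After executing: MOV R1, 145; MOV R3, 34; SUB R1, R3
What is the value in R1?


Register state trace:
  MOV R1, 145  → R1 = 145
  MOV R3, 34  → R3 = 34
  SUB R1, R3  → R1 = 145 - 34 = 111
Final: R1 = 111

111


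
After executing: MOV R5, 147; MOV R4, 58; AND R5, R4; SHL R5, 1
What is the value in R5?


Register state trace:
  MOV R5, 147  → R5 = 147 (0b10010011)
  MOV R4, 58  → R4 = 58 (0b00111010)
  AND R5, R4  → R5 = 147 AND 58 = 18 (0b00010010)
  SHL R5, 1  → R5 = 18 << 1 = 36
Final: R5 = 36

36


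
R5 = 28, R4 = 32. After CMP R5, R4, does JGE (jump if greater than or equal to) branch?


Trace:
  R5 = 28, R4 = 32
  CMP R5, R4  → compares 28 vs 32
  JGE checks: is 28 greater than or equal to 32?
  28 < 32, so condition is false
Branch taken: No

No


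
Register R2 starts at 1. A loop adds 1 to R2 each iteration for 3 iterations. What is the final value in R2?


Starting value: R2 = 1
  Iter 1: R2 = 1 + 1 = 2
  Iter 2: R2 = 2 + 1 = 3
  Iter 3: R2 = 3 + 1 = 4
Final: R2 = 4

4


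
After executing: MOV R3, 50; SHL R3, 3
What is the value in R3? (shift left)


Register state trace:
  MOV R3, 50  → R3 = 50
  SHL R3, 3  → R3 = 50 << 3 = 50 * 2^3 = 400
Final: R3 = 400

400


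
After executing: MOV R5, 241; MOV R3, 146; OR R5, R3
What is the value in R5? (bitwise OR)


Register state trace:
  MOV R5, 241  → R5 = 241 (0b11110001)
  MOV R3, 146  → R3 = 146 (0b10010010)
  OR R5, R3   → R5 = 241 OR 146 = 243 (0b11110011)
Final: R5 = 243

243


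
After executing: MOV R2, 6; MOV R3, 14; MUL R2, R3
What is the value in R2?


Register state trace:
  MOV R2, 6  → R2 = 6
  MOV R3, 14  → R3 = 14
  MUL R2, R3  → R2 = 6 * 14 = 84
Final: R2 = 84

84


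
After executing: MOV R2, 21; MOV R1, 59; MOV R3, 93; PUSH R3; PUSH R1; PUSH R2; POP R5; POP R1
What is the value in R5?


Stack trace (top is rightmost):
  MOV R2, 21  → R2 = 21
  MOV R1, 59  → R1 = 59
  MOV R3, 93  → R3 = 93
  PUSH R3  → stack: [93]
  PUSH R1  → stack: [93, 59]
  PUSH R2  → stack: [93, 59, 21]
  POP R5  → R5 = 21, stack: [93, 59]
  POP R1  → R1 = 59, stack: [93]
Final: R5 = 21

21


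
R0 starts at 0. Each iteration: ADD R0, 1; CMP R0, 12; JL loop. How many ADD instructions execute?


Loop trace (R0 starts at 0, target 12, step 1):
  ADD #1: R0 = 0 + 1 = 1  → 1 < 12, loop
  ADD #2: R0 = 1 + 1 = 2  → 2 < 12, loop
  ADD #3: R0 = 2 + 1 = 3  → 3 < 12, loop
  ADD #4: R0 = 3 + 1 = 4  → 4 < 12, loop
  ADD #5: R0 = 4 + 1 = 5  → 5 < 12, loop
  ADD #6: R0 = 5 + 1 = 6  → 6 < 12, loop
  ADD #7: R0 = 6 + 1 = 7  → 7 < 12, loop
  ADD #8: R0 = 7 + 1 = 8  → 8 < 12, loop
  ADD #9: R0 = 8 + 1 = 9  → 9 < 12, loop
  ADD #10: R0 = 9 + 1 = 10  → 10 < 12, loop
  ADD #11: R0 = 10 + 1 = 11  → 11 < 12, loop
  ADD #12: R0 = 11 + 1 = 12  → 12 >= 12, exit
Total ADD instructions: 12

12


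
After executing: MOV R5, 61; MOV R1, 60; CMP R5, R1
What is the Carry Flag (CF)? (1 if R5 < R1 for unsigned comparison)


Register state trace:
  MOV R5, 61  → R5 = 61
  MOV R1, 60  → R1 = 60
  CMP R5, R1  → unsigned 61 - 60: no borrow
  61 >= 60, so CF = 0
CF = 0

0


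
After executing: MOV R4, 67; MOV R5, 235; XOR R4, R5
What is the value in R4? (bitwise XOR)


Register state trace:
  MOV R4, 67  → R4 = 67 (0b01000011)
  MOV R5, 235  → R5 = 235 (0b11101011)
  XOR R4, R5  → R4 = 67 XOR 235 = 168 (0b10101000)
Final: R4 = 168

168


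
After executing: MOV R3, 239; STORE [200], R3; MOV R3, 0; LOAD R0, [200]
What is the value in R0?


Register and memory trace:
  MOV R3, 239  → R3 = 239
  STORE [200], R3  → mem[200] = 239
  MOV R3, 0  → R3 = 0
  LOAD R0, [200]  → R0 = mem[200] = 239
Final: R0 = 239

239


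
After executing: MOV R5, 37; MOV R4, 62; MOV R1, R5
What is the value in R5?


Register state trace:
  MOV R5, 37  → R5 = 37
  MOV R4, 62  → R4 = 62
  MOV R1, R5  → R1 = 37
Final: R5 = 37

37


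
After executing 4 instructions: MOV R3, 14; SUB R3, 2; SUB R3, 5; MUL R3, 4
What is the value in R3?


Register state trace:
  MOV R3, 14  → R3 = 14
  SUB R3, 2  → R3 = 14 - 2 = 12
  SUB R3, 5  → R3 = 12 - 5 = 7
  MUL R3, 4  → R3 = 7 * 4 = 28
Final: R3 = 28

28


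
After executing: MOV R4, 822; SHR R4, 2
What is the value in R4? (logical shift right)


Register state trace:
  MOV R4, 822  → R4 = 822
  SHR R4, 2  → R4 = 822 >> 2 = 822 // 2^2 = 205
Final: R4 = 205

205


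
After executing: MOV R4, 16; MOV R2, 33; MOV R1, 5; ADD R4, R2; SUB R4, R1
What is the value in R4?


Register state trace:
  MOV R4, 16  → R4 = 16
  MOV R2, 33  → R2 = 33
  MOV R1, 5  → R1 = 5
  ADD R4, R2  → R4 = 16 + 33 = 49
  SUB R4, R1  → R4 = 49 - 5 = 44
Final: R4 = 44

44


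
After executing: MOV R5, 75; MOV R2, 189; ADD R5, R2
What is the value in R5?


Register state trace:
  MOV R5, 75  → R5 = 75
  MOV R2, 189  → R2 = 189
  ADD R5, R2  → R5 = 75 + 189 = 264
Final: R5 = 264

264


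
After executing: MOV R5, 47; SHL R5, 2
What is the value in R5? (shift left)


Register state trace:
  MOV R5, 47  → R5 = 47
  SHL R5, 2  → R5 = 47 << 2 = 47 * 2^2 = 188
Final: R5 = 188

188


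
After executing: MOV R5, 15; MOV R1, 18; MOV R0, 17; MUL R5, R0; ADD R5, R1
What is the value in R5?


Register state trace:
  MOV R5, 15  → R5 = 15
  MOV R1, 18  → R1 = 18
  MOV R0, 17  → R0 = 17
  MUL R5, R0  → R5 = 15 * 17 = 255
  ADD R5, R1  → R5 = 255 + 18 = 273
Final: R5 = 273

273


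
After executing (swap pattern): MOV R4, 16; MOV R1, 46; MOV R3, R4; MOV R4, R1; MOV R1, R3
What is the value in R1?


Register state trace (swap pattern):
  MOV R4, 16  → R4 = 16
  MOV R1, 46  → R1 = 46
  MOV R3, R4  → R3 = 16  (save R4)
  MOV R4, R1  → R4 = 46  (R4 gets R1's value)
  MOV R1, R3  → R1 = 16  (R1 gets saved value)
Final: R1 = 16

16


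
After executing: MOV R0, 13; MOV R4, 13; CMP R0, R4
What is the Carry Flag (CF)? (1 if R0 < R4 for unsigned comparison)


Register state trace:
  MOV R0, 13  → R0 = 13
  MOV R4, 13  → R4 = 13
  CMP R0, R4  → unsigned 13 - 13: no borrow
  13 >= 13, so CF = 0
CF = 0

0


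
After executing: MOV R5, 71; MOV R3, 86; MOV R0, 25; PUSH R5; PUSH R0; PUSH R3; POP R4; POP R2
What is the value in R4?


Stack trace (top is rightmost):
  MOV R5, 71  → R5 = 71
  MOV R3, 86  → R3 = 86
  MOV R0, 25  → R0 = 25
  PUSH R5  → stack: [71]
  PUSH R0  → stack: [71, 25]
  PUSH R3  → stack: [71, 25, 86]
  POP R4  → R4 = 86, stack: [71, 25]
  POP R2  → R2 = 25, stack: [71]
Final: R4 = 86

86


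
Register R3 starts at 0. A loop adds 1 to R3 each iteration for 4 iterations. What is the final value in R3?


Starting value: R3 = 0
  Iter 1: R3 = 0 + 1 = 1
  Iter 2: R3 = 1 + 1 = 2
  Iter 3: R3 = 2 + 1 = 3
  Iter 4: R3 = 3 + 1 = 4
Final: R3 = 4

4


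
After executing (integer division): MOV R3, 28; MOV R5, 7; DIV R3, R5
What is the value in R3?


Register state trace:
  MOV R3, 28  → R3 = 28
  MOV R5, 7  → R5 = 7
  DIV R3, R5  → R3 = 28 // 7 = 4
Final: R3 = 4

4


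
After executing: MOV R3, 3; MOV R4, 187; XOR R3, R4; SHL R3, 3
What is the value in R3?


Register state trace:
  MOV R3, 3  → R3 = 3 (0b00000011)
  MOV R4, 187  → R4 = 187 (0b10111011)
  XOR R3, R4  → R3 = 3 XOR 187 = 184 (0b10111000)
  SHL R3, 3  → R3 = 184 << 3 = 1472
Final: R3 = 1472

1472


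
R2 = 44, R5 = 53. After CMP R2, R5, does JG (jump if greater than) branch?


Trace:
  R2 = 44, R5 = 53
  CMP R2, R5  → compares 44 vs 53
  JG checks: is 44 greater than 53?
  44 < 53, so condition is false
Branch taken: No

No


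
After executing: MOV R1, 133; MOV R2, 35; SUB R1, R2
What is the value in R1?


Register state trace:
  MOV R1, 133  → R1 = 133
  MOV R2, 35  → R2 = 35
  SUB R1, R2  → R1 = 133 - 35 = 98
Final: R1 = 98

98


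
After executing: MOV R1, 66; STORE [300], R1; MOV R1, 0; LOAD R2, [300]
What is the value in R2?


Register and memory trace:
  MOV R1, 66  → R1 = 66
  STORE [300], R1  → mem[300] = 66
  MOV R1, 0  → R1 = 0
  LOAD R2, [300]  → R2 = mem[300] = 66
Final: R2 = 66

66


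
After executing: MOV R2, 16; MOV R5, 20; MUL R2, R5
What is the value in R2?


Register state trace:
  MOV R2, 16  → R2 = 16
  MOV R5, 20  → R5 = 20
  MUL R2, R5  → R2 = 16 * 20 = 320
Final: R2 = 320

320


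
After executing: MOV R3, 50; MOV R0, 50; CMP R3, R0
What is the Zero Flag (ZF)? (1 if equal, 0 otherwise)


Register state trace:
  MOV R3, 50  → R3 = 50
  MOV R0, 50  → R0 = 50
  CMP R3, R0  → computes 50 - 50 = 0
  Result is zero, so values are equal
ZF = 1

1


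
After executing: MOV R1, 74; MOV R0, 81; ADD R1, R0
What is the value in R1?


Register state trace:
  MOV R1, 74  → R1 = 74
  MOV R0, 81  → R0 = 81
  ADD R1, R0  → R1 = 74 + 81 = 155
Final: R1 = 155

155


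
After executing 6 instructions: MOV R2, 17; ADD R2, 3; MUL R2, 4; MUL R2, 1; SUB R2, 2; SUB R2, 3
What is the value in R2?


Register state trace:
  MOV R2, 17  → R2 = 17
  ADD R2, 3  → R2 = 17 + 3 = 20
  MUL R2, 4  → R2 = 20 * 4 = 80
  MUL R2, 1  → R2 = 80 * 1 = 80
  SUB R2, 2  → R2 = 80 - 2 = 78
  SUB R2, 3  → R2 = 78 - 3 = 75
Final: R2 = 75

75


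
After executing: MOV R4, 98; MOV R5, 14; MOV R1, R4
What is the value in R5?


Register state trace:
  MOV R4, 98  → R4 = 98
  MOV R5, 14  → R5 = 14
  MOV R1, R4  → R1 = 98
Final: R5 = 14

14


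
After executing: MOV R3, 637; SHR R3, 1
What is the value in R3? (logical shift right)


Register state trace:
  MOV R3, 637  → R3 = 637
  SHR R3, 1  → R3 = 637 >> 1 = 637 // 2^1 = 318
Final: R3 = 318

318


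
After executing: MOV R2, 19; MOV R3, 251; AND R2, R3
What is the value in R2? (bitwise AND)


Register state trace:
  MOV R2, 19  → R2 = 19 (0b00010011)
  MOV R3, 251  → R3 = 251 (0b11111011)
  AND R2, R3  → R2 = 19 AND 251 = 19 (0b00010011)
Final: R2 = 19

19


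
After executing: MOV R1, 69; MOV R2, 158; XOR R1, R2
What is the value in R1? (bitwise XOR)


Register state trace:
  MOV R1, 69  → R1 = 69 (0b01000101)
  MOV R2, 158  → R2 = 158 (0b10011110)
  XOR R1, R2  → R1 = 69 XOR 158 = 219 (0b11011011)
Final: R1 = 219

219


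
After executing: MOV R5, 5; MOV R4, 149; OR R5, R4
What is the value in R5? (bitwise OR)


Register state trace:
  MOV R5, 5  → R5 = 5 (0b00000101)
  MOV R4, 149  → R4 = 149 (0b10010101)
  OR R5, R4   → R5 = 5 OR 149 = 149 (0b10010101)
Final: R5 = 149

149


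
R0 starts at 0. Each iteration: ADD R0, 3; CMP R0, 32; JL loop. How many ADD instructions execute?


Loop trace (R0 starts at 0, target 32, step 3):
  ADD #1: R0 = 0 + 3 = 3  → 3 < 32, loop
  ADD #2: R0 = 3 + 3 = 6  → 6 < 32, loop
  ADD #3: R0 = 6 + 3 = 9  → 9 < 32, loop
  ADD #4: R0 = 9 + 3 = 12  → 12 < 32, loop
  ADD #5: R0 = 12 + 3 = 15  → 15 < 32, loop
  ADD #6: R0 = 15 + 3 = 18  → 18 < 32, loop
  ADD #7: R0 = 18 + 3 = 21  → 21 < 32, loop
  ADD #8: R0 = 21 + 3 = 24  → 24 < 32, loop
  ADD #9: R0 = 24 + 3 = 27  → 27 < 32, loop
  ADD #10: R0 = 27 + 3 = 30  → 30 < 32, loop
  ADD #11: R0 = 30 + 3 = 33  → 33 >= 32, exit
Total ADD instructions: 11

11


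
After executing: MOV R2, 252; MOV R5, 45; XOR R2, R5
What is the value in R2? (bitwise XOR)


Register state trace:
  MOV R2, 252  → R2 = 252 (0b11111100)
  MOV R5, 45  → R5 = 45 (0b00101101)
  XOR R2, R5  → R2 = 252 XOR 45 = 209 (0b11010001)
Final: R2 = 209

209


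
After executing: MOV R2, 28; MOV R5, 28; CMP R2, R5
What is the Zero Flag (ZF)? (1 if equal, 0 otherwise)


Register state trace:
  MOV R2, 28  → R2 = 28
  MOV R5, 28  → R5 = 28
  CMP R2, R5  → computes 28 - 28 = 0
  Result is zero, so values are equal
ZF = 1

1


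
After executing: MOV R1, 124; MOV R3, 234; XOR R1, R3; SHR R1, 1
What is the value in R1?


Register state trace:
  MOV R1, 124  → R1 = 124 (0b01111100)
  MOV R3, 234  → R3 = 234 (0b11101010)
  XOR R1, R3  → R1 = 124 XOR 234 = 150 (0b10010110)
  SHR R1, 1  → R1 = 150 >> 1 = 75
Final: R1 = 75

75


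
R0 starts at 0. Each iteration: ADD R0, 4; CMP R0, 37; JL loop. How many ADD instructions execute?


Loop trace (R0 starts at 0, target 37, step 4):
  ADD #1: R0 = 0 + 4 = 4  → 4 < 37, loop
  ADD #2: R0 = 4 + 4 = 8  → 8 < 37, loop
  ADD #3: R0 = 8 + 4 = 12  → 12 < 37, loop
  ADD #4: R0 = 12 + 4 = 16  → 16 < 37, loop
  ADD #5: R0 = 16 + 4 = 20  → 20 < 37, loop
  ADD #6: R0 = 20 + 4 = 24  → 24 < 37, loop
  ADD #7: R0 = 24 + 4 = 28  → 28 < 37, loop
  ADD #8: R0 = 28 + 4 = 32  → 32 < 37, loop
  ADD #9: R0 = 32 + 4 = 36  → 36 < 37, loop
  ADD #10: R0 = 36 + 4 = 40  → 40 >= 37, exit
Total ADD instructions: 10

10


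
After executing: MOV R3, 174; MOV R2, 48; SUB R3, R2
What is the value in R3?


Register state trace:
  MOV R3, 174  → R3 = 174
  MOV R2, 48  → R2 = 48
  SUB R3, R2  → R3 = 174 - 48 = 126
Final: R3 = 126

126


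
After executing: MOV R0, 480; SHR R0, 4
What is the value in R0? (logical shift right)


Register state trace:
  MOV R0, 480  → R0 = 480
  SHR R0, 4  → R0 = 480 >> 4 = 480 // 2^4 = 30
Final: R0 = 30

30


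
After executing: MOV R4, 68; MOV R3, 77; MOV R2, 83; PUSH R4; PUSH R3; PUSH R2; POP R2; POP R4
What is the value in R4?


Stack trace (top is rightmost):
  MOV R4, 68  → R4 = 68
  MOV R3, 77  → R3 = 77
  MOV R2, 83  → R2 = 83
  PUSH R4  → stack: [68]
  PUSH R3  → stack: [68, 77]
  PUSH R2  → stack: [68, 77, 83]
  POP R2  → R2 = 83, stack: [68, 77]
  POP R4  → R4 = 77, stack: [68]
Final: R4 = 77

77


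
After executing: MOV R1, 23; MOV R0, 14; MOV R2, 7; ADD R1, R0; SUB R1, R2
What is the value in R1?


Register state trace:
  MOV R1, 23  → R1 = 23
  MOV R0, 14  → R0 = 14
  MOV R2, 7  → R2 = 7
  ADD R1, R0  → R1 = 23 + 14 = 37
  SUB R1, R2  → R1 = 37 - 7 = 30
Final: R1 = 30

30


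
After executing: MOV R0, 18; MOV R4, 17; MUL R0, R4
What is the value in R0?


Register state trace:
  MOV R0, 18  → R0 = 18
  MOV R4, 17  → R4 = 17
  MUL R0, R4  → R0 = 18 * 17 = 306
Final: R0 = 306

306


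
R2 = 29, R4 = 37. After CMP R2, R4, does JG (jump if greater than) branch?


Trace:
  R2 = 29, R4 = 37
  CMP R2, R4  → compares 29 vs 37
  JG checks: is 29 greater than 37?
  29 < 37, so condition is false
Branch taken: No

No


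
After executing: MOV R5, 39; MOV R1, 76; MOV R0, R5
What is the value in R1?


Register state trace:
  MOV R5, 39  → R5 = 39
  MOV R1, 76  → R1 = 76
  MOV R0, R5  → R0 = 39
Final: R1 = 76

76


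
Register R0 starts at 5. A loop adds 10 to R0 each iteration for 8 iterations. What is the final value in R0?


Starting value: R0 = 5
  Iter 1: R0 = 5 + 10 = 15
  Iter 2: R0 = 15 + 10 = 25
  Iter 3: R0 = 25 + 10 = 35
  Iter 4: R0 = 35 + 10 = 45
  Iter 5: R0 = 45 + 10 = 55
  Iter 6: R0 = 55 + 10 = 65
  Iter 7: R0 = 65 + 10 = 75
  Iter 8: R0 = 75 + 10 = 85
Final: R0 = 85

85


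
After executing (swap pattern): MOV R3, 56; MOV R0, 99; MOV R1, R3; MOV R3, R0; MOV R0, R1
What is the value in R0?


Register state trace (swap pattern):
  MOV R3, 56  → R3 = 56
  MOV R0, 99  → R0 = 99
  MOV R1, R3  → R1 = 56  (save R3)
  MOV R3, R0  → R3 = 99  (R3 gets R0's value)
  MOV R0, R1  → R0 = 56  (R0 gets saved value)
Final: R0 = 56

56


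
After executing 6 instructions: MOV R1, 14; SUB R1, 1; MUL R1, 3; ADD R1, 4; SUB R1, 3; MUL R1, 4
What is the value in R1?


Register state trace:
  MOV R1, 14  → R1 = 14
  SUB R1, 1  → R1 = 14 - 1 = 13
  MUL R1, 3  → R1 = 13 * 3 = 39
  ADD R1, 4  → R1 = 39 + 4 = 43
  SUB R1, 3  → R1 = 43 - 3 = 40
  MUL R1, 4  → R1 = 40 * 4 = 160
Final: R1 = 160

160


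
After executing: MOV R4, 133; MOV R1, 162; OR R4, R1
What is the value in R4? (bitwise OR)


Register state trace:
  MOV R4, 133  → R4 = 133 (0b10000101)
  MOV R1, 162  → R1 = 162 (0b10100010)
  OR R4, R1   → R4 = 133 OR 162 = 167 (0b10100111)
Final: R4 = 167

167


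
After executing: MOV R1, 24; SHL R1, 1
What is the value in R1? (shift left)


Register state trace:
  MOV R1, 24  → R1 = 24
  SHL R1, 1  → R1 = 24 << 1 = 24 * 2^1 = 48
Final: R1 = 48

48


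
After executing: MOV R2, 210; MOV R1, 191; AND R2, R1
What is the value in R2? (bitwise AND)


Register state trace:
  MOV R2, 210  → R2 = 210 (0b11010010)
  MOV R1, 191  → R1 = 191 (0b10111111)
  AND R2, R1  → R2 = 210 AND 191 = 146 (0b10010010)
Final: R2 = 146

146


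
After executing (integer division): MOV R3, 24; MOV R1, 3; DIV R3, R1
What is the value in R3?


Register state trace:
  MOV R3, 24  → R3 = 24
  MOV R1, 3  → R1 = 3
  DIV R3, R1  → R3 = 24 // 3 = 8
Final: R3 = 8

8


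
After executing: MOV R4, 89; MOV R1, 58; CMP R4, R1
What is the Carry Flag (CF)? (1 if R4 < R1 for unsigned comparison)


Register state trace:
  MOV R4, 89  → R4 = 89
  MOV R1, 58  → R1 = 58
  CMP R4, R1  → unsigned 89 - 58: no borrow
  89 >= 58, so CF = 0
CF = 0

0


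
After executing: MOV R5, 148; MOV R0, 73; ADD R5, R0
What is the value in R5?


Register state trace:
  MOV R5, 148  → R5 = 148
  MOV R0, 73  → R0 = 73
  ADD R5, R0  → R5 = 148 + 73 = 221
Final: R5 = 221

221


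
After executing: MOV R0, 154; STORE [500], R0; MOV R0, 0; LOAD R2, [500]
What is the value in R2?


Register and memory trace:
  MOV R0, 154  → R0 = 154
  STORE [500], R0  → mem[500] = 154
  MOV R0, 0  → R0 = 0
  LOAD R2, [500]  → R2 = mem[500] = 154
Final: R2 = 154

154


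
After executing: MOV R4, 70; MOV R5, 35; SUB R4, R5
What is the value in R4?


Register state trace:
  MOV R4, 70  → R4 = 70
  MOV R5, 35  → R5 = 35
  SUB R4, R5  → R4 = 70 - 35 = 35
Final: R4 = 35

35


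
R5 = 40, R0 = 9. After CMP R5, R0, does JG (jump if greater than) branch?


Trace:
  R5 = 40, R0 = 9
  CMP R5, R0  → compares 40 vs 9
  JG checks: is 40 greater than 9?
  40 > 9, so condition is true
Branch taken: Yes

Yes


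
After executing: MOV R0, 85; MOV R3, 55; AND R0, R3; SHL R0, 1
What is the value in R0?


Register state trace:
  MOV R0, 85  → R0 = 85 (0b01010101)
  MOV R3, 55  → R3 = 55 (0b00110111)
  AND R0, R3  → R0 = 85 AND 55 = 21 (0b00010101)
  SHL R0, 1  → R0 = 21 << 1 = 42
Final: R0 = 42

42


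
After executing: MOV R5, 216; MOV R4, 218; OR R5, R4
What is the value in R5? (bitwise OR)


Register state trace:
  MOV R5, 216  → R5 = 216 (0b11011000)
  MOV R4, 218  → R4 = 218 (0b11011010)
  OR R5, R4   → R5 = 216 OR 218 = 218 (0b11011010)
Final: R5 = 218

218


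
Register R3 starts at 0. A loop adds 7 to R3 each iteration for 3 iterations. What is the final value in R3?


Starting value: R3 = 0
  Iter 1: R3 = 0 + 7 = 7
  Iter 2: R3 = 7 + 7 = 14
  Iter 3: R3 = 14 + 7 = 21
Final: R3 = 21

21


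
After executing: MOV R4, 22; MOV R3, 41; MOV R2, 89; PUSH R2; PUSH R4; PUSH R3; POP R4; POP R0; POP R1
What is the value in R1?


Stack trace (top is rightmost):
  MOV R4, 22  → R4 = 22
  MOV R3, 41  → R3 = 41
  MOV R2, 89  → R2 = 89
  PUSH R2  → stack: [89]
  PUSH R4  → stack: [89, 22]
  PUSH R3  → stack: [89, 22, 41]
  POP R4  → R4 = 41, stack: [89, 22]
  POP R0  → R0 = 22, stack: [89]
  POP R1  → R1 = 89, stack: []
Final: R1 = 89

89


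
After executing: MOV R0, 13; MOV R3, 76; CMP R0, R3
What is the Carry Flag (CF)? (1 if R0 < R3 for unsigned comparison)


Register state trace:
  MOV R0, 13  → R0 = 13
  MOV R3, 76  → R3 = 76
  CMP R0, R3  → unsigned 13 - 76: borrow occurs
  13 < 76, so CF = 1
CF = 1

1


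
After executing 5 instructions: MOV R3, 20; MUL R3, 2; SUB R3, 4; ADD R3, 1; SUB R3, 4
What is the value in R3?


Register state trace:
  MOV R3, 20  → R3 = 20
  MUL R3, 2  → R3 = 20 * 2 = 40
  SUB R3, 4  → R3 = 40 - 4 = 36
  ADD R3, 1  → R3 = 36 + 1 = 37
  SUB R3, 4  → R3 = 37 - 4 = 33
Final: R3 = 33

33


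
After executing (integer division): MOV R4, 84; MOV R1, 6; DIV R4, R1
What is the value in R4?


Register state trace:
  MOV R4, 84  → R4 = 84
  MOV R1, 6  → R1 = 6
  DIV R4, R1  → R4 = 84 // 6 = 14
Final: R4 = 14

14


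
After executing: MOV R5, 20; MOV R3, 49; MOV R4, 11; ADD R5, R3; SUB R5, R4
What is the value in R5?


Register state trace:
  MOV R5, 20  → R5 = 20
  MOV R3, 49  → R3 = 49
  MOV R4, 11  → R4 = 11
  ADD R5, R3  → R5 = 20 + 49 = 69
  SUB R5, R4  → R5 = 69 - 11 = 58
Final: R5 = 58

58


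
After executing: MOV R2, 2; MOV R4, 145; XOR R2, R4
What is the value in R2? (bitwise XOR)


Register state trace:
  MOV R2, 2  → R2 = 2 (0b00000010)
  MOV R4, 145  → R4 = 145 (0b10010001)
  XOR R2, R4  → R2 = 2 XOR 145 = 147 (0b10010011)
Final: R2 = 147

147


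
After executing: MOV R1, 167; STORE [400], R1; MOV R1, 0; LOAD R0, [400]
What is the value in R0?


Register and memory trace:
  MOV R1, 167  → R1 = 167
  STORE [400], R1  → mem[400] = 167
  MOV R1, 0  → R1 = 0
  LOAD R0, [400]  → R0 = mem[400] = 167
Final: R0 = 167

167


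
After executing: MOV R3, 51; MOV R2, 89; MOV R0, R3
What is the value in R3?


Register state trace:
  MOV R3, 51  → R3 = 51
  MOV R2, 89  → R2 = 89
  MOV R0, R3  → R0 = 51
Final: R3 = 51

51


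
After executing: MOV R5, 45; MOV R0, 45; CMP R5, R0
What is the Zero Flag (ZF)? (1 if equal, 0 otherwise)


Register state trace:
  MOV R5, 45  → R5 = 45
  MOV R0, 45  → R0 = 45
  CMP R5, R0  → computes 45 - 45 = 0
  Result is zero, so values are equal
ZF = 1

1


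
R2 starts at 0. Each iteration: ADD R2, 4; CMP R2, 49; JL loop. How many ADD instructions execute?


Loop trace (R2 starts at 0, target 49, step 4):
  ADD #1: R2 = 0 + 4 = 4  → 4 < 49, loop
  ADD #2: R2 = 4 + 4 = 8  → 8 < 49, loop
  ADD #3: R2 = 8 + 4 = 12  → 12 < 49, loop
  ADD #4: R2 = 12 + 4 = 16  → 16 < 49, loop
  ADD #5: R2 = 16 + 4 = 20  → 20 < 49, loop
  ADD #6: R2 = 20 + 4 = 24  → 24 < 49, loop
  ADD #7: R2 = 24 + 4 = 28  → 28 < 49, loop
  ADD #8: R2 = 28 + 4 = 32  → 32 < 49, loop
  ADD #9: R2 = 32 + 4 = 36  → 36 < 49, loop
  ADD #10: R2 = 36 + 4 = 40  → 40 < 49, loop
  ADD #11: R2 = 40 + 4 = 44  → 44 < 49, loop
  ADD #12: R2 = 44 + 4 = 48  → 48 < 49, loop
  ADD #13: R2 = 48 + 4 = 52  → 52 >= 49, exit
Total ADD instructions: 13

13


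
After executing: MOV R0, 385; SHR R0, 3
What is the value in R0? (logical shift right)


Register state trace:
  MOV R0, 385  → R0 = 385
  SHR R0, 3  → R0 = 385 >> 3 = 385 // 2^3 = 48
Final: R0 = 48

48


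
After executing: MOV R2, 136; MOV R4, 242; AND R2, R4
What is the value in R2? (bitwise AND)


Register state trace:
  MOV R2, 136  → R2 = 136 (0b10001000)
  MOV R4, 242  → R4 = 242 (0b11110010)
  AND R2, R4  → R2 = 136 AND 242 = 128 (0b10000000)
Final: R2 = 128

128


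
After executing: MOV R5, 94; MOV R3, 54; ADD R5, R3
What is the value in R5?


Register state trace:
  MOV R5, 94  → R5 = 94
  MOV R3, 54  → R3 = 54
  ADD R5, R3  → R5 = 94 + 54 = 148
Final: R5 = 148

148


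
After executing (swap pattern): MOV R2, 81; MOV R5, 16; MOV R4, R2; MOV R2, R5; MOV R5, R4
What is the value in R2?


Register state trace (swap pattern):
  MOV R2, 81  → R2 = 81
  MOV R5, 16  → R5 = 16
  MOV R4, R2  → R4 = 81  (save R2)
  MOV R2, R5  → R2 = 16  (R2 gets R5's value)
  MOV R5, R4  → R5 = 81  (R5 gets saved value)
Final: R2 = 16

16


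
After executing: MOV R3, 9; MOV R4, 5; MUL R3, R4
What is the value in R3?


Register state trace:
  MOV R3, 9  → R3 = 9
  MOV R4, 5  → R4 = 5
  MUL R3, R4  → R3 = 9 * 5 = 45
Final: R3 = 45

45


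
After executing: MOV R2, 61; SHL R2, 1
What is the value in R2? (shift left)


Register state trace:
  MOV R2, 61  → R2 = 61
  SHL R2, 1  → R2 = 61 << 1 = 61 * 2^1 = 122
Final: R2 = 122

122


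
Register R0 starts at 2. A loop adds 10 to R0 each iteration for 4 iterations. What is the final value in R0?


Starting value: R0 = 2
  Iter 1: R0 = 2 + 10 = 12
  Iter 2: R0 = 12 + 10 = 22
  Iter 3: R0 = 22 + 10 = 32
  Iter 4: R0 = 32 + 10 = 42
Final: R0 = 42

42


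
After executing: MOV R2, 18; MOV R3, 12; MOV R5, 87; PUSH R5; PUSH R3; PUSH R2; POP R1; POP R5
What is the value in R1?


Stack trace (top is rightmost):
  MOV R2, 18  → R2 = 18
  MOV R3, 12  → R3 = 12
  MOV R5, 87  → R5 = 87
  PUSH R5  → stack: [87]
  PUSH R3  → stack: [87, 12]
  PUSH R2  → stack: [87, 12, 18]
  POP R1  → R1 = 18, stack: [87, 12]
  POP R5  → R5 = 12, stack: [87]
Final: R1 = 18

18


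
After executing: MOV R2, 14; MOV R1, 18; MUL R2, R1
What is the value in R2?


Register state trace:
  MOV R2, 14  → R2 = 14
  MOV R1, 18  → R1 = 18
  MUL R2, R1  → R2 = 14 * 18 = 252
Final: R2 = 252

252


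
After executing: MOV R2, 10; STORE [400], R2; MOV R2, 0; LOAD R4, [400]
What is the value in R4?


Register and memory trace:
  MOV R2, 10  → R2 = 10
  STORE [400], R2  → mem[400] = 10
  MOV R2, 0  → R2 = 0
  LOAD R4, [400]  → R4 = mem[400] = 10
Final: R4 = 10

10


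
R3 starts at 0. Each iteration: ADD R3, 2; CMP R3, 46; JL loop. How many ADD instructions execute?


Loop trace (R3 starts at 0, target 46, step 2):
  ADD #1: R3 = 0 + 2 = 2  → 2 < 46, loop
  ADD #2: R3 = 2 + 2 = 4  → 4 < 46, loop
  ADD #3: R3 = 4 + 2 = 6  → 6 < 46, loop
  ADD #4: R3 = 6 + 2 = 8  → 8 < 46, loop
  ADD #5: R3 = 8 + 2 = 10  → 10 < 46, loop
  ADD #6: R3 = 10 + 2 = 12  → 12 < 46, loop
  ADD #7: R3 = 12 + 2 = 14  → 14 < 46, loop
  ADD #8: R3 = 14 + 2 = 16  → 16 < 46, loop
  ADD #9: R3 = 16 + 2 = 18  → 18 < 46, loop
  ADD #10: R3 = 18 + 2 = 20  → 20 < 46, loop
  ADD #11: R3 = 20 + 2 = 22  → 22 < 46, loop
  ADD #12: R3 = 22 + 2 = 24  → 24 < 46, loop
  ADD #13: R3 = 24 + 2 = 26  → 26 < 46, loop
  ADD #14: R3 = 26 + 2 = 28  → 28 < 46, loop
  ADD #15: R3 = 28 + 2 = 30  → 30 < 46, loop
  ADD #16: R3 = 30 + 2 = 32  → 32 < 46, loop
  ADD #17: R3 = 32 + 2 = 34  → 34 < 46, loop
  ADD #18: R3 = 34 + 2 = 36  → 36 < 46, loop
  ADD #19: R3 = 36 + 2 = 38  → 38 < 46, loop
  ADD #20: R3 = 38 + 2 = 40  → 40 < 46, loop
  ADD #21: R3 = 40 + 2 = 42  → 42 < 46, loop
  ADD #22: R3 = 42 + 2 = 44  → 44 < 46, loop
  ADD #23: R3 = 44 + 2 = 46  → 46 >= 46, exit
Total ADD instructions: 23

23
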